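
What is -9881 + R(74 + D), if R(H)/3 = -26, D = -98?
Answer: -9959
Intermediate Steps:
R(H) = -78 (R(H) = 3*(-26) = -78)
-9881 + R(74 + D) = -9881 - 78 = -9959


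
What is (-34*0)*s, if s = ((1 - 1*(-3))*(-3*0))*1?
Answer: 0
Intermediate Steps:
s = 0 (s = ((1 + 3)*0)*1 = (4*0)*1 = 0*1 = 0)
(-34*0)*s = -34*0*0 = 0*0 = 0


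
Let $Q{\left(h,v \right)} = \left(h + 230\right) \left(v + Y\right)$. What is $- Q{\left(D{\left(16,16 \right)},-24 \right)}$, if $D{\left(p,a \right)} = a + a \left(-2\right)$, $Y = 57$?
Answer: $-7062$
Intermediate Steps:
$D{\left(p,a \right)} = - a$ ($D{\left(p,a \right)} = a - 2 a = - a$)
$Q{\left(h,v \right)} = \left(57 + v\right) \left(230 + h\right)$ ($Q{\left(h,v \right)} = \left(h + 230\right) \left(v + 57\right) = \left(230 + h\right) \left(57 + v\right) = \left(57 + v\right) \left(230 + h\right)$)
$- Q{\left(D{\left(16,16 \right)},-24 \right)} = - (13110 + 57 \left(\left(-1\right) 16\right) + 230 \left(-24\right) + \left(-1\right) 16 \left(-24\right)) = - (13110 + 57 \left(-16\right) - 5520 - -384) = - (13110 - 912 - 5520 + 384) = \left(-1\right) 7062 = -7062$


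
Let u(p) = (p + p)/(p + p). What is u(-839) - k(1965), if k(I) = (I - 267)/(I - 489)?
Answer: -37/246 ≈ -0.15041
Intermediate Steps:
k(I) = (-267 + I)/(-489 + I)
u(p) = 1 (u(p) = (2*p)/((2*p)) = (2*p)*(1/(2*p)) = 1)
u(-839) - k(1965) = 1 - (-267 + 1965)/(-489 + 1965) = 1 - 1698/1476 = 1 - 1*283/246 = 1 - 283/246 = -37/246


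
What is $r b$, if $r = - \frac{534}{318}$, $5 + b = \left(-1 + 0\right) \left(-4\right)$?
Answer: $\frac{89}{53} \approx 1.6792$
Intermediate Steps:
$b = -1$ ($b = -5 + \left(-1 + 0\right) \left(-4\right) = -5 - -4 = -5 + 4 = -1$)
$r = - \frac{89}{53}$ ($r = \left(-534\right) \frac{1}{318} = - \frac{89}{53} \approx -1.6792$)
$r b = \left(- \frac{89}{53}\right) \left(-1\right) = \frac{89}{53}$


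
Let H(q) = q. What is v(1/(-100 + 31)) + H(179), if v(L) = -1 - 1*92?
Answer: 86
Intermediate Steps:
v(L) = -93 (v(L) = -1 - 92 = -93)
v(1/(-100 + 31)) + H(179) = -93 + 179 = 86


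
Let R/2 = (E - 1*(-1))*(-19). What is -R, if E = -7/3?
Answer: -152/3 ≈ -50.667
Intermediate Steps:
E = -7/3 (E = -7*1/3 = -7/3 ≈ -2.3333)
R = 152/3 (R = 2*((-7/3 - 1*(-1))*(-19)) = 2*((-7/3 + 1)*(-19)) = 2*(-4/3*(-19)) = 2*(76/3) = 152/3 ≈ 50.667)
-R = -1*152/3 = -152/3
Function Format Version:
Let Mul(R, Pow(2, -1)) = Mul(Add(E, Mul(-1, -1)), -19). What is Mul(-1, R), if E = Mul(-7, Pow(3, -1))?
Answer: Rational(-152, 3) ≈ -50.667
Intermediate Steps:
E = Rational(-7, 3) (E = Mul(-7, Rational(1, 3)) = Rational(-7, 3) ≈ -2.3333)
R = Rational(152, 3) (R = Mul(2, Mul(Add(Rational(-7, 3), Mul(-1, -1)), -19)) = Mul(2, Mul(Add(Rational(-7, 3), 1), -19)) = Mul(2, Mul(Rational(-4, 3), -19)) = Mul(2, Rational(76, 3)) = Rational(152, 3) ≈ 50.667)
Mul(-1, R) = Mul(-1, Rational(152, 3)) = Rational(-152, 3)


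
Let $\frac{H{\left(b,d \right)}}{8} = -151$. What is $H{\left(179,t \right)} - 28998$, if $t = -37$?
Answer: $-30206$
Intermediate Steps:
$H{\left(b,d \right)} = -1208$ ($H{\left(b,d \right)} = 8 \left(-151\right) = -1208$)
$H{\left(179,t \right)} - 28998 = -1208 - 28998 = -30206$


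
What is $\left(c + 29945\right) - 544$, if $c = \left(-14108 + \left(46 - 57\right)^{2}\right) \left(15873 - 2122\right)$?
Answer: $-192305836$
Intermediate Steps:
$c = -192335237$ ($c = \left(-14108 + \left(-11\right)^{2}\right) 13751 = \left(-14108 + 121\right) 13751 = \left(-13987\right) 13751 = -192335237$)
$\left(c + 29945\right) - 544 = \left(-192335237 + 29945\right) - 544 = -192305292 - 544 = -192305836$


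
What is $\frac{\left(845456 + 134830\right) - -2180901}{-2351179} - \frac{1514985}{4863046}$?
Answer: $- \frac{18934998712917}{11433891631234} \approx -1.656$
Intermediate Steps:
$\frac{\left(845456 + 134830\right) - -2180901}{-2351179} - \frac{1514985}{4863046} = \left(980286 + 2180901\right) \left(- \frac{1}{2351179}\right) - \frac{1514985}{4863046} = 3161187 \left(- \frac{1}{2351179}\right) - \frac{1514985}{4863046} = - \frac{3161187}{2351179} - \frac{1514985}{4863046} = - \frac{18934998712917}{11433891631234}$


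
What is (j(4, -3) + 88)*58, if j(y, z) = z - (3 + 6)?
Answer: 4408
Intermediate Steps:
j(y, z) = -9 + z (j(y, z) = z - 1*9 = z - 9 = -9 + z)
(j(4, -3) + 88)*58 = ((-9 - 3) + 88)*58 = (-12 + 88)*58 = 76*58 = 4408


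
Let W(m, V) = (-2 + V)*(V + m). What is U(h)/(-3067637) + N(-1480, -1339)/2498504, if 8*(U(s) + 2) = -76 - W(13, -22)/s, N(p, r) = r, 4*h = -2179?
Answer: -8888047265745/16700952723489592 ≈ -0.00053219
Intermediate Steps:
h = -2179/4 (h = (¼)*(-2179) = -2179/4 ≈ -544.75)
U(s) = -23/2 - 27/s (U(s) = -2 + (-76 - ((-22)² - 2*(-22) - 2*13 - 22*13)/s)/8 = -2 + (-76 - (484 + 44 - 26 - 286)/s)/8 = -2 + (-76 - 216/s)/8 = -2 + (-19/2 - 27/s) = -23/2 - 27/s)
U(h)/(-3067637) + N(-1480, -1339)/2498504 = (-23/2 - 27/(-2179/4))/(-3067637) - 1339/2498504 = (-23/2 - 27*(-4/2179))*(-1/3067637) - 1339*1/2498504 = (-23/2 + 108/2179)*(-1/3067637) - 1339/2498504 = -49901/4358*(-1/3067637) - 1339/2498504 = 49901/13368762046 - 1339/2498504 = -8888047265745/16700952723489592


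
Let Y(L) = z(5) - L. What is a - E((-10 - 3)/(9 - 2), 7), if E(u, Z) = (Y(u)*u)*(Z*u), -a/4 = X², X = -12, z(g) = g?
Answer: -36336/49 ≈ -741.55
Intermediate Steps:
Y(L) = 5 - L
a = -576 (a = -4*(-12)² = -4*144 = -576)
E(u, Z) = Z*u²*(5 - u) (E(u, Z) = ((5 - u)*u)*(Z*u) = (u*(5 - u))*(Z*u) = Z*u²*(5 - u))
a - E((-10 - 3)/(9 - 2), 7) = -576 - 7*((-10 - 3)/(9 - 2))²*(5 - (-10 - 3)/(9 - 2)) = -576 - 7*(-13/7)²*(5 - (-13)/7) = -576 - 7*(-13*⅐)²*(5 - (-13)/7) = -576 - 7*(-13/7)²*(5 - 1*(-13/7)) = -576 - 7*169*(5 + 13/7)/49 = -576 - 7*169*48/(49*7) = -576 - 1*8112/49 = -576 - 8112/49 = -36336/49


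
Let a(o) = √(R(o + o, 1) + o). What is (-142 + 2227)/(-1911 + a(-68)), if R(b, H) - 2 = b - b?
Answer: -1328145/1217329 - 695*I*√66/1217329 ≈ -1.091 - 0.0046382*I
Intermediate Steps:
R(b, H) = 2 (R(b, H) = 2 + (b - b) = 2 + 0 = 2)
a(o) = √(2 + o)
(-142 + 2227)/(-1911 + a(-68)) = (-142 + 2227)/(-1911 + √(2 - 68)) = 2085/(-1911 + √(-66)) = 2085/(-1911 + I*√66)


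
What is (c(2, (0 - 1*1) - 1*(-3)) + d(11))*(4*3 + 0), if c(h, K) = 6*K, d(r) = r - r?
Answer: 144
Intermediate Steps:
d(r) = 0
(c(2, (0 - 1*1) - 1*(-3)) + d(11))*(4*3 + 0) = (6*((0 - 1*1) - 1*(-3)) + 0)*(4*3 + 0) = (6*((0 - 1) + 3) + 0)*(12 + 0) = (6*(-1 + 3) + 0)*12 = (6*2 + 0)*12 = (12 + 0)*12 = 12*12 = 144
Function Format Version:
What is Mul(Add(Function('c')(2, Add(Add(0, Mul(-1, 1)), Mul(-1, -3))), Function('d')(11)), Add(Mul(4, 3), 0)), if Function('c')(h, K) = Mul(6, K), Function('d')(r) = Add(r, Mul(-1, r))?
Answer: 144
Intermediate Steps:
Function('d')(r) = 0
Mul(Add(Function('c')(2, Add(Add(0, Mul(-1, 1)), Mul(-1, -3))), Function('d')(11)), Add(Mul(4, 3), 0)) = Mul(Add(Mul(6, Add(Add(0, Mul(-1, 1)), Mul(-1, -3))), 0), Add(Mul(4, 3), 0)) = Mul(Add(Mul(6, Add(Add(0, -1), 3)), 0), Add(12, 0)) = Mul(Add(Mul(6, Add(-1, 3)), 0), 12) = Mul(Add(Mul(6, 2), 0), 12) = Mul(Add(12, 0), 12) = Mul(12, 12) = 144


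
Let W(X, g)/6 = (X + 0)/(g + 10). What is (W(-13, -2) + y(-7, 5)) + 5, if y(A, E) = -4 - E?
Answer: -55/4 ≈ -13.750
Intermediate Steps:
W(X, g) = 6*X/(10 + g) (W(X, g) = 6*((X + 0)/(g + 10)) = 6*(X/(10 + g)) = 6*X/(10 + g))
(W(-13, -2) + y(-7, 5)) + 5 = (6*(-13)/(10 - 2) + (-4 - 1*5)) + 5 = (6*(-13)/8 + (-4 - 5)) + 5 = (6*(-13)*(⅛) - 9) + 5 = (-39/4 - 9) + 5 = -75/4 + 5 = -55/4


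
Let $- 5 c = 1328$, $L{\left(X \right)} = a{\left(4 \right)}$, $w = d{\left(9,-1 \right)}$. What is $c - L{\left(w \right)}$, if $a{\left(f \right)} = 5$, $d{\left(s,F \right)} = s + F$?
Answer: $- \frac{1353}{5} \approx -270.6$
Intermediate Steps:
$d{\left(s,F \right)} = F + s$
$w = 8$ ($w = -1 + 9 = 8$)
$L{\left(X \right)} = 5$
$c = - \frac{1328}{5}$ ($c = \left(- \frac{1}{5}\right) 1328 = - \frac{1328}{5} \approx -265.6$)
$c - L{\left(w \right)} = - \frac{1328}{5} - 5 = - \frac{1353}{5}$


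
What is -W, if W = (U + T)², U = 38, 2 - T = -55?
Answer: -9025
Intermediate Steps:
T = 57 (T = 2 - 1*(-55) = 2 + 55 = 57)
W = 9025 (W = (38 + 57)² = 95² = 9025)
-W = -1*9025 = -9025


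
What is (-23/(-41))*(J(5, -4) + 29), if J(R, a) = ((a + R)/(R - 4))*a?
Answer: 575/41 ≈ 14.024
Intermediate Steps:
J(R, a) = a*(R + a)/(-4 + R) (J(R, a) = ((R + a)/(-4 + R))*a = a*(R + a)/(-4 + R))
(-23/(-41))*(J(5, -4) + 29) = (-23/(-41))*(-4*(5 - 4)/(-4 + 5) + 29) = (-23*(-1/41))*(-4*1/1 + 29) = 23*(-4*1*1 + 29)/41 = 23*(-4 + 29)/41 = (23/41)*25 = 575/41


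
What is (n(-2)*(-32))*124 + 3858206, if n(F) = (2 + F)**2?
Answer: 3858206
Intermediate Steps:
(n(-2)*(-32))*124 + 3858206 = ((2 - 2)**2*(-32))*124 + 3858206 = (0**2*(-32))*124 + 3858206 = (0*(-32))*124 + 3858206 = 0*124 + 3858206 = 0 + 3858206 = 3858206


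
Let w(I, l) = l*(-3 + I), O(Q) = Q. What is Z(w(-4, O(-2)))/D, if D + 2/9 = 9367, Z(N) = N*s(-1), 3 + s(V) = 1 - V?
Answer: -18/12043 ≈ -0.0014946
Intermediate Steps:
s(V) = -2 - V (s(V) = -3 + (1 - V) = -2 - V)
Z(N) = -N (Z(N) = N*(-2 - 1*(-1)) = N*(-2 + 1) = N*(-1) = -N)
D = 84301/9 (D = -2/9 + 9367 = 84301/9 ≈ 9366.8)
Z(w(-4, O(-2)))/D = (-(-2)*(-3 - 4))/(84301/9) = -(-2)*(-7)*(9/84301) = -1*14*(9/84301) = -14*9/84301 = -18/12043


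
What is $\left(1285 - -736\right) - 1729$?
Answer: $292$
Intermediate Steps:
$\left(1285 - -736\right) - 1729 = \left(1285 + 736\right) - 1729 = 2021 - 1729 = 292$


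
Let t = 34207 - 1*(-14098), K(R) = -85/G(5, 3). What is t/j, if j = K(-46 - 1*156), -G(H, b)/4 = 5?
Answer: 193220/17 ≈ 11366.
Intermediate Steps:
G(H, b) = -20 (G(H, b) = -4*5 = -20)
K(R) = 17/4 (K(R) = -85/(-20) = -85*(-1/20) = 17/4)
j = 17/4 ≈ 4.2500
t = 48305 (t = 34207 + 14098 = 48305)
t/j = 48305/(17/4) = 48305*(4/17) = 193220/17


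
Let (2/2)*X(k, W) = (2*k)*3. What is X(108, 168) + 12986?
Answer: 13634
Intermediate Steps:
X(k, W) = 6*k (X(k, W) = (2*k)*3 = 6*k)
X(108, 168) + 12986 = 6*108 + 12986 = 648 + 12986 = 13634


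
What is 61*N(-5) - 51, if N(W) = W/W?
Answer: 10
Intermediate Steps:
N(W) = 1
61*N(-5) - 51 = 61*1 - 51 = 61 - 51 = 10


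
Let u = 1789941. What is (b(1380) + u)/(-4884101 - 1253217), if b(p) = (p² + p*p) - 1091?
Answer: -2798825/3068659 ≈ -0.91207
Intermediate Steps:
b(p) = -1091 + 2*p² (b(p) = (p² + p²) - 1091 = 2*p² - 1091 = -1091 + 2*p²)
(b(1380) + u)/(-4884101 - 1253217) = ((-1091 + 2*1380²) + 1789941)/(-4884101 - 1253217) = ((-1091 + 2*1904400) + 1789941)/(-6137318) = ((-1091 + 3808800) + 1789941)*(-1/6137318) = (3807709 + 1789941)*(-1/6137318) = 5597650*(-1/6137318) = -2798825/3068659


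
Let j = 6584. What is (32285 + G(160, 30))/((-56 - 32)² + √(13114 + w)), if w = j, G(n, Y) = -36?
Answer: 124868128/29974919 - 225743*√402/59949838 ≈ 4.0903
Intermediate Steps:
w = 6584
(32285 + G(160, 30))/((-56 - 32)² + √(13114 + w)) = (32285 - 36)/((-56 - 32)² + √(13114 + 6584)) = 32249/((-88)² + √19698) = 32249/(7744 + 7*√402)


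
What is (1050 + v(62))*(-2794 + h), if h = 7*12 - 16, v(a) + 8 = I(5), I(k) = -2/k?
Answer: -14197008/5 ≈ -2.8394e+6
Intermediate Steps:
v(a) = -42/5 (v(a) = -8 - 2/5 = -8 - 2*⅕ = -8 - ⅖ = -42/5)
h = 68 (h = 84 - 16 = 68)
(1050 + v(62))*(-2794 + h) = (1050 - 42/5)*(-2794 + 68) = (5208/5)*(-2726) = -14197008/5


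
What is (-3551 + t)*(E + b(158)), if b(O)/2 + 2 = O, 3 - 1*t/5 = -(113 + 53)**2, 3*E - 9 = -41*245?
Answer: -407206800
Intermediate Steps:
E = -10036/3 (E = 3 + (-41*245)/3 = 3 + (1/3)*(-10045) = 3 - 10045/3 = -10036/3 ≈ -3345.3)
t = 137795 (t = 15 - (-5)*(113 + 53)**2 = 15 - (-5)*166**2 = 15 - (-5)*27556 = 15 - 5*(-27556) = 15 + 137780 = 137795)
b(O) = -4 + 2*O
(-3551 + t)*(E + b(158)) = (-3551 + 137795)*(-10036/3 + (-4 + 2*158)) = 134244*(-10036/3 + (-4 + 316)) = 134244*(-10036/3 + 312) = 134244*(-9100/3) = -407206800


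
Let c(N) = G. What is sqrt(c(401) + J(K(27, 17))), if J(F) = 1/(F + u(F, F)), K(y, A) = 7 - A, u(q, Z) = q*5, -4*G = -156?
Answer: sqrt(35085)/30 ≈ 6.2437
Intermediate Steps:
G = 39 (G = -1/4*(-156) = 39)
u(q, Z) = 5*q
c(N) = 39
J(F) = 1/(6*F) (J(F) = 1/(F + 5*F) = 1/(6*F))
sqrt(c(401) + J(K(27, 17))) = sqrt(39 + 1/(6*(7 - 1*17))) = sqrt(39 + 1/(6*(7 - 17))) = sqrt(39 + (1/6)/(-10)) = sqrt(39 + (1/6)*(-1/10)) = sqrt(39 - 1/60) = sqrt(2339/60) = sqrt(35085)/30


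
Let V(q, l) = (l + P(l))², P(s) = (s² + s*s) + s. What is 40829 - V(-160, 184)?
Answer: -4634845571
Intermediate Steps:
P(s) = s + 2*s² (P(s) = (s² + s²) + s = 2*s² + s = s + 2*s²)
V(q, l) = (l + l*(1 + 2*l))²
40829 - V(-160, 184) = 40829 - 4*184²*(1 + 184)² = 40829 - 4*33856*185² = 40829 - 4*33856*34225 = 40829 - 1*4634886400 = 40829 - 4634886400 = -4634845571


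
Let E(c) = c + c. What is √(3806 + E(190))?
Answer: √4186 ≈ 64.699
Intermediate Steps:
E(c) = 2*c
√(3806 + E(190)) = √(3806 + 2*190) = √(3806 + 380) = √4186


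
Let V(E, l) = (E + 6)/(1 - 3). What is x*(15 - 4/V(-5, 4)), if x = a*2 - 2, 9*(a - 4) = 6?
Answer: 506/3 ≈ 168.67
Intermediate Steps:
a = 14/3 (a = 4 + (⅑)*6 = 4 + ⅔ = 14/3 ≈ 4.6667)
x = 22/3 (x = (14/3)*2 - 2 = 28/3 - 2 = 22/3 ≈ 7.3333)
V(E, l) = -3 - E/2 (V(E, l) = (6 + E)/(-2) = (6 + E)*(-½) = -3 - E/2)
x*(15 - 4/V(-5, 4)) = 22*(15 - 4/(-3 - ½*(-5)))/3 = 22*(15 - 4/(-3 + 5/2))/3 = 22*(15 - 4/(-½))/3 = 22*(15 - 4*(-2))/3 = 22*(15 - 1*(-8))/3 = 22*(15 + 8)/3 = (22/3)*23 = 506/3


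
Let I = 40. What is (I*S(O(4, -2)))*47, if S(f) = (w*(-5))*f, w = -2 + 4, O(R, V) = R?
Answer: -75200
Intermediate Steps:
w = 2
S(f) = -10*f (S(f) = (2*(-5))*f = -10*f)
(I*S(O(4, -2)))*47 = (40*(-10*4))*47 = (40*(-40))*47 = -1600*47 = -75200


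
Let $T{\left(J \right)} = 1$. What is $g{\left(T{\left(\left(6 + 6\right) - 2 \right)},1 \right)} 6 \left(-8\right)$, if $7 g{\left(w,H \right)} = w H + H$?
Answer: $- \frac{96}{7} \approx -13.714$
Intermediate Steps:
$g{\left(w,H \right)} = \frac{H}{7} + \frac{H w}{7}$ ($g{\left(w,H \right)} = \frac{w H + H}{7} = \frac{H w + H}{7} = \frac{H + H w}{7} = \frac{H}{7} + \frac{H w}{7}$)
$g{\left(T{\left(\left(6 + 6\right) - 2 \right)},1 \right)} 6 \left(-8\right) = \frac{1}{7} \cdot 1 \left(1 + 1\right) 6 \left(-8\right) = \frac{1}{7} \cdot 1 \cdot 2 \cdot 6 \left(-8\right) = \frac{2}{7} \cdot 6 \left(-8\right) = \frac{12}{7} \left(-8\right) = - \frac{96}{7}$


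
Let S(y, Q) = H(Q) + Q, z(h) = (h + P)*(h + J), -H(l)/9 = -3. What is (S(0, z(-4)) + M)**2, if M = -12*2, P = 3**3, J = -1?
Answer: 12544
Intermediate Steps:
H(l) = 27 (H(l) = -9*(-3) = 27)
P = 27
z(h) = (-1 + h)*(27 + h) (z(h) = (h + 27)*(h - 1) = (27 + h)*(-1 + h) = (-1 + h)*(27 + h))
S(y, Q) = 27 + Q
M = -24
(S(0, z(-4)) + M)**2 = ((27 + (-27 + (-4)**2 + 26*(-4))) - 24)**2 = ((27 + (-27 + 16 - 104)) - 24)**2 = ((27 - 115) - 24)**2 = (-88 - 24)**2 = (-112)**2 = 12544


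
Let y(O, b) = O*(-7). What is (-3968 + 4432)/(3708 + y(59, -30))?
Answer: 464/3295 ≈ 0.14082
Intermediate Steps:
y(O, b) = -7*O
(-3968 + 4432)/(3708 + y(59, -30)) = (-3968 + 4432)/(3708 - 7*59) = 464/(3708 - 413) = 464/3295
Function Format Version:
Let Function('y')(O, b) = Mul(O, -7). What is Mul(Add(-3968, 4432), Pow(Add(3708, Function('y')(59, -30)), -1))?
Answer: Rational(464, 3295) ≈ 0.14082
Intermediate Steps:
Function('y')(O, b) = Mul(-7, O)
Mul(Add(-3968, 4432), Pow(Add(3708, Function('y')(59, -30)), -1)) = Mul(Add(-3968, 4432), Pow(Add(3708, Mul(-7, 59)), -1)) = Mul(464, Pow(Add(3708, -413), -1)) = Mul(464, Pow(3295, -1)) = Mul(464, Rational(1, 3295)) = Rational(464, 3295)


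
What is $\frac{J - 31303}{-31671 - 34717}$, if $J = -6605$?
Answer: $\frac{9477}{16597} \approx 0.57101$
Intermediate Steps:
$\frac{J - 31303}{-31671 - 34717} = \frac{-6605 - 31303}{-31671 - 34717} = - \frac{37908}{-66388} = \left(-37908\right) \left(- \frac{1}{66388}\right) = \frac{9477}{16597}$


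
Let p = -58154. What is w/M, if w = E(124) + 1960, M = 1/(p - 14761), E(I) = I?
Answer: -151954860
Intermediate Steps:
M = -1/72915 (M = 1/(-58154 - 14761) = 1/(-72915) = -1/72915 ≈ -1.3715e-5)
w = 2084 (w = 124 + 1960 = 2084)
w/M = 2084/(-1/72915) = 2084*(-72915) = -151954860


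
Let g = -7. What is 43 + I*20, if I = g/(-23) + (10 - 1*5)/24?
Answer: 7349/138 ≈ 53.254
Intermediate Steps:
I = 283/552 (I = -7/(-23) + (10 - 1*5)/24 = -7*(-1/23) + (10 - 5)*(1/24) = 7/23 + 5*(1/24) = 7/23 + 5/24 = 283/552 ≈ 0.51268)
43 + I*20 = 43 + (283/552)*20 = 43 + 1415/138 = 7349/138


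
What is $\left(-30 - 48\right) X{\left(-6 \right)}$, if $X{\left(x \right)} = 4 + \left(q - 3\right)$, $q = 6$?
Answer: $-546$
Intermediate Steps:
$X{\left(x \right)} = 7$ ($X{\left(x \right)} = 4 + \left(6 - 3\right) = 4 + 3 = 7$)
$\left(-30 - 48\right) X{\left(-6 \right)} = \left(-30 - 48\right) 7 = \left(-78\right) 7 = -546$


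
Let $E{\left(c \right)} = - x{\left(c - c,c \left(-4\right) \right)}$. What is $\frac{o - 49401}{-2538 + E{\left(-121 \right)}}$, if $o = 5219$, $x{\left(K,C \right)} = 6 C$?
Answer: $\frac{22091}{2721} \approx 8.1187$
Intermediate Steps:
$E{\left(c \right)} = 24 c$ ($E{\left(c \right)} = - 6 c \left(-4\right) = - 6 \left(- 4 c\right) = - \left(-24\right) c = 24 c$)
$\frac{o - 49401}{-2538 + E{\left(-121 \right)}} = \frac{5219 - 49401}{-2538 + 24 \left(-121\right)} = - \frac{44182}{-2538 - 2904} = - \frac{44182}{-5442} = \left(-44182\right) \left(- \frac{1}{5442}\right) = \frac{22091}{2721}$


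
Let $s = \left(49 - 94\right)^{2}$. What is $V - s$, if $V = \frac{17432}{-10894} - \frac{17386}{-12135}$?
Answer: $- \frac{133862240743}{66099345} \approx -2025.2$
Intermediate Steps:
$s = 2025$ ($s = \left(-45\right)^{2} = 2025$)
$V = - \frac{11067118}{66099345}$ ($V = 17432 \left(- \frac{1}{10894}\right) - - \frac{17386}{12135} = - \frac{8716}{5447} + \frac{17386}{12135} = - \frac{11067118}{66099345} \approx -0.16743$)
$V - s = - \frac{11067118}{66099345} - 2025 = - \frac{133862240743}{66099345}$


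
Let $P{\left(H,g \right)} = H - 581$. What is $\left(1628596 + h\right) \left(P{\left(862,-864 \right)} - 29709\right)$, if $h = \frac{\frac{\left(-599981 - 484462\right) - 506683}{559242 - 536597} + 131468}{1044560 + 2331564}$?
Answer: $- \frac{130859966398653122514}{2730440285} \approx -4.7926 \cdot 10^{10}$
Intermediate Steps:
$P{\left(H,g \right)} = -581 + H$ ($P{\left(H,g \right)} = H - 581 = -581 + H$)
$h = \frac{1487750867}{38226163990}$ ($h = \frac{\frac{\left(-599981 - 484462\right) - 506683}{22645} + 131468}{3376124} = \left(\left(-1084443 - 506683\right) \frac{1}{22645} + 131468\right) \frac{1}{3376124} = \left(\left(-1591126\right) \frac{1}{22645} + 131468\right) \frac{1}{3376124} = \left(- \frac{1591126}{22645} + 131468\right) \frac{1}{3376124} = \frac{2975501734}{22645} \cdot \frac{1}{3376124} = \frac{1487750867}{38226163990} \approx 0.03892$)
$\left(1628596 + h\right) \left(P{\left(862,-864 \right)} - 29709\right) = \left(1628596 + \frac{1487750867}{38226163990}\right) \left(\left(-581 + 862\right) - 29709\right) = \frac{62254979257208907 \left(281 - 29709\right)}{38226163990} = \frac{62254979257208907}{38226163990} \left(-29428\right) = - \frac{130859966398653122514}{2730440285}$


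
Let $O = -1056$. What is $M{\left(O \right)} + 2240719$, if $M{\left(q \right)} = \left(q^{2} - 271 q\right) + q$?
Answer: $3640975$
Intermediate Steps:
$M{\left(q \right)} = q^{2} - 270 q$
$M{\left(O \right)} + 2240719 = - 1056 \left(-270 - 1056\right) + 2240719 = \left(-1056\right) \left(-1326\right) + 2240719 = 1400256 + 2240719 = 3640975$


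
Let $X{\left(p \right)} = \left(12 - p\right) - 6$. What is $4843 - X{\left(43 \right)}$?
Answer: $4880$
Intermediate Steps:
$X{\left(p \right)} = 6 - p$
$4843 - X{\left(43 \right)} = 4843 - \left(6 - 43\right) = 4843 - -37 = 4843 + 37 = 4880$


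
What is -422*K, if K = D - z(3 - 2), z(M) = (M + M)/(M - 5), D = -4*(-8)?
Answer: -13715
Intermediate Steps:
D = 32
z(M) = 2*M/(-5 + M) (z(M) = (2*M)/(-5 + M) = 2*M/(-5 + M))
K = 65/2 (K = 32 - 2*(3 - 2)/(-5 + (3 - 2)) = 32 - 2/(-5 + 1) = 32 - 2/(-4) = 32 - 2*(-1)/4 = 32 - 1*(-1/2) = 32 + 1/2 = 65/2 ≈ 32.500)
-422*K = -422*65/2 = -13715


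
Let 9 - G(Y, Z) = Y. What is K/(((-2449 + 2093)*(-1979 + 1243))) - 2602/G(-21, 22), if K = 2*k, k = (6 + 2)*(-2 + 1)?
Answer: -21305191/245640 ≈ -86.733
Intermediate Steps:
k = -8 (k = 8*(-1) = -8)
G(Y, Z) = 9 - Y
K = -16 (K = 2*(-8) = -16)
K/(((-2449 + 2093)*(-1979 + 1243))) - 2602/G(-21, 22) = -16*1/((-2449 + 2093)*(-1979 + 1243)) - 2602/(9 - 1*(-21)) = -16/((-356*(-736))) - 2602/(9 + 21) = -16/262016 - 2602/30 = -16*1/262016 - 2602*1/30 = -1/16376 - 1301/15 = -21305191/245640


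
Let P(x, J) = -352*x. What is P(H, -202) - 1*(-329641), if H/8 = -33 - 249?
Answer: 1123753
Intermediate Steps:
H = -2256 (H = 8*(-33 - 249) = 8*(-282) = -2256)
P(H, -202) - 1*(-329641) = -352*(-2256) - 1*(-329641) = 794112 + 329641 = 1123753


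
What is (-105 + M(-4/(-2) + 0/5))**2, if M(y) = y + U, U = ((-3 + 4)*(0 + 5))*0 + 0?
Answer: 10609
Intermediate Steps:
U = 0 (U = (1*5)*0 + 0 = 5*0 + 0 = 0 + 0 = 0)
M(y) = y (M(y) = y + 0 = y)
(-105 + M(-4/(-2) + 0/5))**2 = (-105 + (-4/(-2) + 0/5))**2 = (-105 + (-4*(-1/2) + 0*(1/5)))**2 = (-105 + (2 + 0))**2 = (-105 + 2)**2 = (-103)**2 = 10609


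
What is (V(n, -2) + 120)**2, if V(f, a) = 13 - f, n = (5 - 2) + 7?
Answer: 15129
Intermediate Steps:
n = 10 (n = 3 + 7 = 10)
(V(n, -2) + 120)**2 = ((13 - 1*10) + 120)**2 = ((13 - 10) + 120)**2 = (3 + 120)**2 = 123**2 = 15129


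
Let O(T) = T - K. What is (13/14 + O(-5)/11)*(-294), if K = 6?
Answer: 21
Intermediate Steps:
O(T) = -6 + T (O(T) = T - 1*6 = T - 6 = -6 + T)
(13/14 + O(-5)/11)*(-294) = (13/14 + (-6 - 5)/11)*(-294) = (13*(1/14) - 11*1/11)*(-294) = (13/14 - 1)*(-294) = -1/14*(-294) = 21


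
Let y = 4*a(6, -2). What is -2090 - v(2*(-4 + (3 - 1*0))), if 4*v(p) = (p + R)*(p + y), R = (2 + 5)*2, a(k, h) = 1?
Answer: -2096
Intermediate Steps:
R = 14 (R = 7*2 = 14)
y = 4 (y = 4*1 = 4)
v(p) = (4 + p)*(14 + p)/4 (v(p) = ((p + 14)*(p + 4))/4 = ((14 + p)*(4 + p))/4 = ((4 + p)*(14 + p))/4 = (4 + p)*(14 + p)/4)
-2090 - v(2*(-4 + (3 - 1*0))) = -2090 - (14 + (2*(-4 + (3 - 1*0)))²/4 + 9*(2*(-4 + (3 - 1*0)))/2) = -2090 - (14 + (2*(-4 + (3 + 0)))²/4 + 9*(2*(-4 + (3 + 0)))/2) = -2090 - (14 + (2*(-4 + 3))²/4 + 9*(2*(-4 + 3))/2) = -2090 - (14 + (2*(-1))²/4 + 9*(2*(-1))/2) = -2090 - (14 + (¼)*(-2)² + (9/2)*(-2)) = -2090 - (14 + (¼)*4 - 9) = -2090 - (14 + 1 - 9) = -2090 - 1*6 = -2090 - 6 = -2096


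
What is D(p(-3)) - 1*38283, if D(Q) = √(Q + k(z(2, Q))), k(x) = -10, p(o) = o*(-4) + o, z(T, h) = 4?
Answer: -38283 + I ≈ -38283.0 + 1.0*I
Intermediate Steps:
p(o) = -3*o (p(o) = -4*o + o = -3*o)
D(Q) = √(-10 + Q) (D(Q) = √(Q - 10) = √(-10 + Q))
D(p(-3)) - 1*38283 = √(-10 - 3*(-3)) - 1*38283 = √(-10 + 9) - 38283 = √(-1) - 38283 = I - 38283 = -38283 + I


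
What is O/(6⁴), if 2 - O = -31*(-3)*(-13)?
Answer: 1211/1296 ≈ 0.93441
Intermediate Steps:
O = 1211 (O = 2 - (-31*(-3))*(-13) = 2 - 93*(-13) = 2 - 1*(-1209) = 2 + 1209 = 1211)
O/(6⁴) = 1211/(6⁴) = 1211/1296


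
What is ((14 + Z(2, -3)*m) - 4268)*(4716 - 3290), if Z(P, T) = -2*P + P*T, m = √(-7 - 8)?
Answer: -6066204 - 14260*I*√15 ≈ -6.0662e+6 - 55229.0*I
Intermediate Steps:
m = I*√15 (m = √(-15) = I*√15 ≈ 3.873*I)
((14 + Z(2, -3)*m) - 4268)*(4716 - 3290) = ((14 + (2*(-2 - 3))*(I*√15)) - 4268)*(4716 - 3290) = ((14 + (2*(-5))*(I*√15)) - 4268)*1426 = ((14 - 10*I*√15) - 4268)*1426 = (-4254 - 10*I*√15)*1426 = -6066204 - 14260*I*√15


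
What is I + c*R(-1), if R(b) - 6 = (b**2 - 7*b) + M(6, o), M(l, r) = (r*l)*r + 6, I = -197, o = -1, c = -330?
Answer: -8777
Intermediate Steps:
M(l, r) = 6 + l*r**2 (M(l, r) = (l*r)*r + 6 = l*r**2 + 6 = 6 + l*r**2)
R(b) = 18 + b**2 - 7*b (R(b) = 6 + ((b**2 - 7*b) + (6 + 6*(-1)**2)) = 6 + ((b**2 - 7*b) + (6 + 6*1)) = 6 + ((b**2 - 7*b) + (6 + 6)) = 6 + ((b**2 - 7*b) + 12) = 6 + (12 + b**2 - 7*b) = 18 + b**2 - 7*b)
I + c*R(-1) = -197 - 330*(18 + (-1)**2 - 7*(-1)) = -197 - 330*(18 + 1 + 7) = -197 - 330*26 = -197 - 8580 = -8777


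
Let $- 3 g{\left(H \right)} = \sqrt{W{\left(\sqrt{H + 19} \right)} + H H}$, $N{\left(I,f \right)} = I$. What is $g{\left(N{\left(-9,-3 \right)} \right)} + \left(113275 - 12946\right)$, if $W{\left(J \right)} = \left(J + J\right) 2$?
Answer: $100329 - \frac{\sqrt{81 + 4 \sqrt{10}}}{3} \approx 1.0033 \cdot 10^{5}$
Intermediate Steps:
$W{\left(J \right)} = 4 J$ ($W{\left(J \right)} = 2 J 2 = 4 J$)
$g{\left(H \right)} = - \frac{\sqrt{H^{2} + 4 \sqrt{19 + H}}}{3}$ ($g{\left(H \right)} = - \frac{\sqrt{4 \sqrt{H + 19} + H H}}{3} = - \frac{\sqrt{4 \sqrt{19 + H} + H^{2}}}{3} = - \frac{\sqrt{H^{2} + 4 \sqrt{19 + H}}}{3}$)
$g{\left(N{\left(-9,-3 \right)} \right)} + \left(113275 - 12946\right) = - \frac{\sqrt{\left(-9\right)^{2} + 4 \sqrt{19 - 9}}}{3} + \left(113275 - 12946\right) = - \frac{\sqrt{81 + 4 \sqrt{10}}}{3} + 100329 = 100329 - \frac{\sqrt{81 + 4 \sqrt{10}}}{3}$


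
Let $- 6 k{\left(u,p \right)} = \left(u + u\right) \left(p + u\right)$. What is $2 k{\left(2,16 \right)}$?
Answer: $-24$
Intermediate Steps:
$k{\left(u,p \right)} = - \frac{u \left(p + u\right)}{3}$ ($k{\left(u,p \right)} = - \frac{\left(u + u\right) \left(p + u\right)}{6} = - \frac{2 u \left(p + u\right)}{6} = - \frac{u \left(p + u\right)}{3}$)
$2 k{\left(2,16 \right)} = 2 \left(\left(- \frac{1}{3}\right) 2 \left(16 + 2\right)\right) = 2 \left(\left(- \frac{1}{3}\right) 2 \cdot 18\right) = 2 \left(-12\right) = -24$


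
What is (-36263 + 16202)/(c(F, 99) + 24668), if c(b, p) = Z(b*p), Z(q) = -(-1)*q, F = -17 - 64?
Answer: -20061/16649 ≈ -1.2049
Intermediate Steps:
F = -81
Z(q) = q
c(b, p) = b*p
(-36263 + 16202)/(c(F, 99) + 24668) = (-36263 + 16202)/(-81*99 + 24668) = -20061/(-8019 + 24668) = -20061/16649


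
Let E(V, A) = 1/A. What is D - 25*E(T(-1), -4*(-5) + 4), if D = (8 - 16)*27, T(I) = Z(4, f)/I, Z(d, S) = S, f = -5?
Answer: -5209/24 ≈ -217.04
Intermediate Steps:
T(I) = -5/I
D = -216 (D = -8*27 = -216)
D - 25*E(T(-1), -4*(-5) + 4) = -216 - 25/(-4*(-5) + 4) = -216 - 25/(20 + 4) = -216 - 25/24 = -5209/24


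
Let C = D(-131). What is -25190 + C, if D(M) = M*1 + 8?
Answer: -25313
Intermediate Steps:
D(M) = 8 + M (D(M) = M + 8 = 8 + M)
C = -123 (C = 8 - 131 = -123)
-25190 + C = -25190 - 123 = -25313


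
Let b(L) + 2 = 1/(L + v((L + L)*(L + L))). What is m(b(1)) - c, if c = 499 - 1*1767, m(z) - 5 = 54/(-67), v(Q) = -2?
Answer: 85237/67 ≈ 1272.2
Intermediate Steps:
b(L) = -2 + 1/(-2 + L) (b(L) = -2 + 1/(L - 2) = -2 + 1/(-2 + L))
m(z) = 281/67 (m(z) = 5 + 54/(-67) = 5 + 54*(-1/67) = 5 - 54/67 = 281/67)
c = -1268 (c = 499 - 1767 = -1268)
m(b(1)) - c = 281/67 - 1*(-1268) = 281/67 + 1268 = 85237/67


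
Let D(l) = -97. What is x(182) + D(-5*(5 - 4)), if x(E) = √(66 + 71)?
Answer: -97 + √137 ≈ -85.295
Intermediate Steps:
x(E) = √137
x(182) + D(-5*(5 - 4)) = √137 - 97 = -97 + √137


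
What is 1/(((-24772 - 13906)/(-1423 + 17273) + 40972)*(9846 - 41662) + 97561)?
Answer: -7925/10329365369051 ≈ -7.6723e-10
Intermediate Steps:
1/(((-24772 - 13906)/(-1423 + 17273) + 40972)*(9846 - 41662) + 97561) = 1/((-38678/15850 + 40972)*(-31816) + 97561) = 1/((-38678*1/15850 + 40972)*(-31816) + 97561) = 1/((-19339/7925 + 40972)*(-31816) + 97561) = 1/((324683761/7925)*(-31816) + 97561) = 1/(-10330138539976/7925 + 97561) = 1/(-10329365369051/7925) = -7925/10329365369051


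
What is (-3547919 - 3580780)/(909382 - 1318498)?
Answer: 2376233/136372 ≈ 17.425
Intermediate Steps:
(-3547919 - 3580780)/(909382 - 1318498) = -7128699/(-409116) = -7128699*(-1/409116) = 2376233/136372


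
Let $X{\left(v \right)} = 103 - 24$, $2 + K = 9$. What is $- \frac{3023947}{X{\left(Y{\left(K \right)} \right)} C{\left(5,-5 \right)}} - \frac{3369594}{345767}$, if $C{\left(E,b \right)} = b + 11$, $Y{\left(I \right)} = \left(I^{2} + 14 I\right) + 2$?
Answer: $- \frac{1047178269905}{163893558} \approx -6389.4$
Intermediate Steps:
$K = 7$ ($K = -2 + 9 = 7$)
$Y{\left(I \right)} = 2 + I^{2} + 14 I$
$C{\left(E,b \right)} = 11 + b$
$X{\left(v \right)} = 79$ ($X{\left(v \right)} = 103 - 24 = 79$)
$- \frac{3023947}{X{\left(Y{\left(K \right)} \right)} C{\left(5,-5 \right)}} - \frac{3369594}{345767} = - \frac{3023947}{79 \left(11 - 5\right)} - \frac{3369594}{345767} = - \frac{3023947}{79 \cdot 6} - \frac{3369594}{345767} = - \frac{3023947}{474} - \frac{3369594}{345767} = - \frac{1047178269905}{163893558}$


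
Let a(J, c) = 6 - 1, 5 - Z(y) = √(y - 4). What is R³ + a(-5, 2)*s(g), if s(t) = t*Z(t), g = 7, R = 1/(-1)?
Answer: 174 - 35*√3 ≈ 113.38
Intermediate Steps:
R = -1
Z(y) = 5 - √(-4 + y) (Z(y) = 5 - √(y - 4) = 5 - √(-4 + y))
a(J, c) = 5
s(t) = t*(5 - √(-4 + t))
R³ + a(-5, 2)*s(g) = (-1)³ + 5*(7*(5 - √(-4 + 7))) = -1 + 5*(7*(5 - √3)) = -1 + 5*(35 - 7*√3) = -1 + (175 - 35*√3) = 174 - 35*√3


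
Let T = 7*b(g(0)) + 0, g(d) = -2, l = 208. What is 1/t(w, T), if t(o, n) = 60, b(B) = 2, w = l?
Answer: 1/60 ≈ 0.016667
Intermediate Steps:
w = 208
T = 14 (T = 7*2 + 0 = 14 + 0 = 14)
1/t(w, T) = 1/60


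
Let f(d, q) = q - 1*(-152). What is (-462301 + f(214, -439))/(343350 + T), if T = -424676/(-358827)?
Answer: -11856361734/8800262509 ≈ -1.3473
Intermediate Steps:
f(d, q) = 152 + q (f(d, q) = q + 152 = 152 + q)
T = 60668/51261 (T = -424676*(-1/358827) = 60668/51261 ≈ 1.1835)
(-462301 + f(214, -439))/(343350 + T) = (-462301 + (152 - 439))/(343350 + 60668/51261) = (-462301 - 287)/(17600525018/51261) = -462588*51261/17600525018 = -11856361734/8800262509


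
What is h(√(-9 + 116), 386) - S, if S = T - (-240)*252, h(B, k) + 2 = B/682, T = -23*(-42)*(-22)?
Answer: -39230 + √107/682 ≈ -39230.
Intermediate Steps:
T = -21252 (T = 966*(-22) = -21252)
h(B, k) = -2 + B/682
S = 39228 (S = -21252 - (-240)*252 = -21252 - 1*(-60480) = -21252 + 60480 = 39228)
h(√(-9 + 116), 386) - S = (-2 + √(-9 + 116)/682) - 1*39228 = (-2 + √107/682) - 39228 = -39230 + √107/682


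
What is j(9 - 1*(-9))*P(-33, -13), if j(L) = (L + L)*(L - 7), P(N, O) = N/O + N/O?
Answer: 26136/13 ≈ 2010.5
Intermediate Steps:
P(N, O) = 2*N/O
j(L) = 2*L*(-7 + L) (j(L) = (2*L)*(-7 + L) = 2*L*(-7 + L))
j(9 - 1*(-9))*P(-33, -13) = (2*(9 - 1*(-9))*(-7 + (9 - 1*(-9))))*(2*(-33)/(-13)) = (2*(9 + 9)*(-7 + (9 + 9)))*(2*(-33)*(-1/13)) = (2*18*(-7 + 18))*(66/13) = (2*18*11)*(66/13) = 396*(66/13) = 26136/13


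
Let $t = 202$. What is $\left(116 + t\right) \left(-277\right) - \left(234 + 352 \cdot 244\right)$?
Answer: $-174208$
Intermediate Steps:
$\left(116 + t\right) \left(-277\right) - \left(234 + 352 \cdot 244\right) = \left(116 + 202\right) \left(-277\right) - \left(234 + 352 \cdot 244\right) = 318 \left(-277\right) - \left(234 + 85888\right) = -88086 - 86122 = -174208$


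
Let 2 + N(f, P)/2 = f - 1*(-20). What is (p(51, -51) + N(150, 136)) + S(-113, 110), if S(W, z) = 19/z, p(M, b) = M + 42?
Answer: 47209/110 ≈ 429.17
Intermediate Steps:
p(M, b) = 42 + M
N(f, P) = 36 + 2*f (N(f, P) = -4 + 2*(f - 1*(-20)) = -4 + 2*(f + 20) = -4 + 2*(20 + f) = -4 + (40 + 2*f) = 36 + 2*f)
(p(51, -51) + N(150, 136)) + S(-113, 110) = ((42 + 51) + (36 + 2*150)) + 19/110 = (93 + (36 + 300)) + 19*(1/110) = (93 + 336) + 19/110 = 429 + 19/110 = 47209/110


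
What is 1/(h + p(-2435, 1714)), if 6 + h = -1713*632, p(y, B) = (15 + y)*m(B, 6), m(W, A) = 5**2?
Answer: -1/1143122 ≈ -8.7480e-7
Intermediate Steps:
m(W, A) = 25
p(y, B) = 375 + 25*y (p(y, B) = (15 + y)*25 = 375 + 25*y)
h = -1082622 (h = -6 - 1713*632 = -6 - 1082616 = -1082622)
1/(h + p(-2435, 1714)) = 1/(-1082622 + (375 + 25*(-2435))) = 1/(-1082622 + (375 - 60875)) = 1/(-1082622 - 60500) = 1/(-1143122) = -1/1143122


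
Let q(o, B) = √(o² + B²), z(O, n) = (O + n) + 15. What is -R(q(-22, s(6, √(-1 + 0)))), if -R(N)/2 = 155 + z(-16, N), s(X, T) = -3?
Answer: 308 + 2*√493 ≈ 352.41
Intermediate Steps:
z(O, n) = 15 + O + n
q(o, B) = √(B² + o²)
R(N) = -308 - 2*N (R(N) = -2*(155 + (15 - 16 + N)) = -2*(155 + (-1 + N)) = -2*(154 + N) = -308 - 2*N)
-R(q(-22, s(6, √(-1 + 0)))) = -(-308 - 2*√((-3)² + (-22)²)) = -(-308 - 2*√(9 + 484)) = -(-308 - 2*√493) = 308 + 2*√493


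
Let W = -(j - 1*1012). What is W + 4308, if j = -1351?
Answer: 6671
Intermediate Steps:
W = 2363 (W = -(-1351 - 1*1012) = -(-1351 - 1012) = -1*(-2363) = 2363)
W + 4308 = 2363 + 4308 = 6671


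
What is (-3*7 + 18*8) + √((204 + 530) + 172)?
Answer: 123 + √906 ≈ 153.10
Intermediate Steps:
(-3*7 + 18*8) + √((204 + 530) + 172) = (-21 + 144) + √(734 + 172) = 123 + √906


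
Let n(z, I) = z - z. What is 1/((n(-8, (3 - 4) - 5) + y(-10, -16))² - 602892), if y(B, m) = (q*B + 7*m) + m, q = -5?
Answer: -1/596808 ≈ -1.6756e-6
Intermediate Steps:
y(B, m) = -5*B + 8*m (y(B, m) = (-5*B + 7*m) + m = -5*B + 8*m)
n(z, I) = 0
1/((n(-8, (3 - 4) - 5) + y(-10, -16))² - 602892) = 1/((0 + (-5*(-10) + 8*(-16)))² - 602892) = 1/((0 + (50 - 128))² - 602892) = 1/((0 - 78)² - 602892) = 1/((-78)² - 602892) = 1/(6084 - 602892) = 1/(-596808) = -1/596808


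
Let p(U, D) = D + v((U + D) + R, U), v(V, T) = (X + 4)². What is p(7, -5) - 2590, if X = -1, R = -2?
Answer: -2586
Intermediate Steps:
v(V, T) = 9 (v(V, T) = (-1 + 4)² = 3² = 9)
p(U, D) = 9 + D (p(U, D) = D + 9 = 9 + D)
p(7, -5) - 2590 = (9 - 5) - 2590 = 4 - 2590 = -2586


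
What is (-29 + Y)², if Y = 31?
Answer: 4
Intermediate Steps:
(-29 + Y)² = (-29 + 31)² = 2² = 4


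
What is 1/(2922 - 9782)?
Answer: -1/6860 ≈ -0.00014577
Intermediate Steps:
1/(2922 - 9782) = 1/(-6860) = -1/6860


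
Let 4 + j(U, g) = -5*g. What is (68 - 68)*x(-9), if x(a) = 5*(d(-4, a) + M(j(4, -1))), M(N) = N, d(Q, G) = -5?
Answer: 0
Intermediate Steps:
j(U, g) = -4 - 5*g
x(a) = -20 (x(a) = 5*(-5 + (-4 - 5*(-1))) = 5*(-5 + (-4 + 5)) = 5*(-5 + 1) = 5*(-4) = -20)
(68 - 68)*x(-9) = (68 - 68)*(-20) = 0*(-20) = 0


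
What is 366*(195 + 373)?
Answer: 207888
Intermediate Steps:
366*(195 + 373) = 366*568 = 207888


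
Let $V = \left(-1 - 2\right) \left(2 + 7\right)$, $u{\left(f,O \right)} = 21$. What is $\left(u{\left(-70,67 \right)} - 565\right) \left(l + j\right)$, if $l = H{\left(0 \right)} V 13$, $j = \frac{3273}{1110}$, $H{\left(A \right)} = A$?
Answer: $- \frac{296752}{185} \approx -1604.1$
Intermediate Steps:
$j = \frac{1091}{370}$ ($j = 3273 \cdot \frac{1}{1110} = \frac{1091}{370} \approx 2.9486$)
$V = -27$ ($V = \left(-3\right) 9 = -27$)
$l = 0$ ($l = 0 \left(-27\right) 13 = 0 \cdot 13 = 0$)
$\left(u{\left(-70,67 \right)} - 565\right) \left(l + j\right) = \left(21 - 565\right) \left(0 + \frac{1091}{370}\right) = \left(-544\right) \frac{1091}{370} = - \frac{296752}{185}$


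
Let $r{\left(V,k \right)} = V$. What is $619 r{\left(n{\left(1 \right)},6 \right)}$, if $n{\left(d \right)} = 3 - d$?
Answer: $1238$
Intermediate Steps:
$619 r{\left(n{\left(1 \right)},6 \right)} = 619 \left(3 - 1\right) = 619 \cdot 2 = 1238$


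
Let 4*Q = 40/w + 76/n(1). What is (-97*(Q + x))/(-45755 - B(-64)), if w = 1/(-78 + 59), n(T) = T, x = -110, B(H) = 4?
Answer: -27257/45759 ≈ -0.59566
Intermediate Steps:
w = -1/19 (w = 1/(-19) = -1/19 ≈ -0.052632)
Q = -171 (Q = (40/(-1/19) + 76/1)/4 = (40*(-19) + 76*1)/4 = (-760 + 76)/4 = (¼)*(-684) = -171)
(-97*(Q + x))/(-45755 - B(-64)) = (-97*(-171 - 110))/(-45755 - 1*4) = (-97*(-281))/(-45755 - 4) = 27257/(-45759) = 27257*(-1/45759) = -27257/45759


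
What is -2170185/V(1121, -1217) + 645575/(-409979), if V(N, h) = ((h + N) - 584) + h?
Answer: 888505620340/777730163 ≈ 1142.4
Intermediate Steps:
V(N, h) = -584 + N + 2*h (V(N, h) = ((N + h) - 584) + h = (-584 + N + h) + h = -584 + N + 2*h)
-2170185/V(1121, -1217) + 645575/(-409979) = -2170185/(-584 + 1121 + 2*(-1217)) + 645575/(-409979) = -2170185/(-584 + 1121 - 2434) + 645575*(-1/409979) = -2170185/(-1897) - 645575/409979 = -2170185*(-1/1897) - 645575/409979 = 2170185/1897 - 645575/409979 = 888505620340/777730163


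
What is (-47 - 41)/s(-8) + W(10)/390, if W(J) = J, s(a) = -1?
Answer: 3433/39 ≈ 88.026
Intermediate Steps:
(-47 - 41)/s(-8) + W(10)/390 = (-47 - 41)/(-1) + 10/390 = -88*(-1) + 10*(1/390) = 88 + 1/39 = 3433/39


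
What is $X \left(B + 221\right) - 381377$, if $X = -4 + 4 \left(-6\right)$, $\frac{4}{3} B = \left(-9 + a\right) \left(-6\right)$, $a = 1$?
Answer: $-388573$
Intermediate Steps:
$B = 36$ ($B = \frac{3 \left(-9 + 1\right) \left(-6\right)}{4} = \frac{3 \left(\left(-8\right) \left(-6\right)\right)}{4} = \frac{3}{4} \cdot 48 = 36$)
$X = -28$ ($X = -4 - 24 = -28$)
$X \left(B + 221\right) - 381377 = - 28 \left(36 + 221\right) - 381377 = \left(-28\right) 257 - 381377 = -7196 - 381377 = -388573$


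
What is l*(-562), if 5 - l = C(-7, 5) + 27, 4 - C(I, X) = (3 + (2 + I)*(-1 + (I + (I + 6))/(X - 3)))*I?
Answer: 124764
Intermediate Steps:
C(I, X) = 4 - I*(3 + (-1 + (6 + 2*I)/(-3 + X))*(2 + I)) (C(I, X) = 4 - (3 + (2 + I)*(-1 + (I + (I + 6))/(X - 3)))*I = 4 - (3 + (2 + I)*(-1 + (I + (6 + I))/(-3 + X)))*I = 4 - (3 + (2 + I)*(-1 + (6 + 2*I)/(-3 + X)))*I = 4 - (3 + (-1 + (6 + 2*I)/(-3 + X))*(2 + I))*I = 4 - I*(3 + (-1 + (6 + 2*I)/(-3 + X))*(2 + I)))
l = -222 (l = 5 - ((-12 - 13*(-7)**2 - 9*(-7) - 2*(-7)**3 + 4*5 + 5*(-7)**2 - 1*(-7)*5)/(-3 + 5) + 27) = 5 - ((-12 - 13*49 + 63 - 2*(-343) + 20 + 5*49 + 35)/2 + 27) = 5 - ((-12 - 637 + 63 + 686 + 20 + 245 + 35)/2 + 27) = 5 - ((1/2)*400 + 27) = 5 - (200 + 27) = 5 - 1*227 = 5 - 227 = -222)
l*(-562) = -222*(-562) = 124764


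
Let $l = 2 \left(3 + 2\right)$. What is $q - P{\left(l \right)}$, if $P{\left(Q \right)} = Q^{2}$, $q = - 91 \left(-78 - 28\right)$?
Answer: $9546$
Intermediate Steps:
$q = 9646$ ($q = \left(-91\right) \left(-106\right) = 9646$)
$l = 10$ ($l = 2 \cdot 5 = 10$)
$q - P{\left(l \right)} = 9646 - 10^{2} = 9646 - 100 = 9546$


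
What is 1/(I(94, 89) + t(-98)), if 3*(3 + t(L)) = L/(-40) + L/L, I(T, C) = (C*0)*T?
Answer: -20/37 ≈ -0.54054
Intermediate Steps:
I(T, C) = 0 (I(T, C) = 0*T = 0)
t(L) = -8/3 - L/120 (t(L) = -3 + (L/(-40) + L/L)/3 = -3 + (L*(-1/40) + 1)/3 = -3 + (-L/40 + 1)/3 = -3 + (1 - L/40)/3 = -3 + (1/3 - L/120) = -8/3 - L/120)
1/(I(94, 89) + t(-98)) = 1/(0 + (-8/3 - 1/120*(-98))) = 1/(0 + (-8/3 + 49/60)) = 1/(0 - 37/20) = 1/(-37/20) = -20/37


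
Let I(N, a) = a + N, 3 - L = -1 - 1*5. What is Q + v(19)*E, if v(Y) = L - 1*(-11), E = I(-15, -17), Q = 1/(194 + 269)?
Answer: -296319/463 ≈ -640.00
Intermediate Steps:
L = 9 (L = 3 - (-1 - 1*5) = 3 - (-1 - 5) = 3 - 1*(-6) = 3 + 6 = 9)
Q = 1/463 ≈ 0.0021598
I(N, a) = N + a
E = -32 (E = -15 - 17 = -32)
v(Y) = 20 (v(Y) = 9 - 1*(-11) = 9 + 11 = 20)
Q + v(19)*E = 1/463 + 20*(-32) = 1/463 - 640 = -296319/463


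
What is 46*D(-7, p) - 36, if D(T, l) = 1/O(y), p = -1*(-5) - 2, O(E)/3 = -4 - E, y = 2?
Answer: -347/9 ≈ -38.556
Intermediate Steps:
O(E) = -12 - 3*E (O(E) = 3*(-4 - E) = -12 - 3*E)
p = 3 (p = 5 - 2 = 3)
D(T, l) = -1/18 (D(T, l) = 1/(-12 - 3*2) = 1/(-12 - 6) = 1/(-18) = -1/18)
46*D(-7, p) - 36 = 46*(-1/18) - 36 = -23/9 - 36 = -347/9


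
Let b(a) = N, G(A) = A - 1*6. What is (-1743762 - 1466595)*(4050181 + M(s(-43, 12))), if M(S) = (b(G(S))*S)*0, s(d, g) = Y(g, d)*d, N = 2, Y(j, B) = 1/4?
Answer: -13002526924617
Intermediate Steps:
Y(j, B) = ¼
G(A) = -6 + A (G(A) = A - 6 = -6 + A)
b(a) = 2
s(d, g) = d/4
M(S) = 0 (M(S) = (2*S)*0 = 0)
(-1743762 - 1466595)*(4050181 + M(s(-43, 12))) = (-1743762 - 1466595)*(4050181 + 0) = -3210357*4050181 = -13002526924617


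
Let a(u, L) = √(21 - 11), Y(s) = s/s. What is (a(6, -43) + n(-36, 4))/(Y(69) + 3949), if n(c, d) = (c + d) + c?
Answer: -34/1975 + √10/3950 ≈ -0.016415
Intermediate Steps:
Y(s) = 1
a(u, L) = √10
n(c, d) = d + 2*c
(a(6, -43) + n(-36, 4))/(Y(69) + 3949) = (√10 + (4 + 2*(-36)))/(1 + 3949) = (√10 + (4 - 72))/3950 = (√10 - 68)*(1/3950) = (-68 + √10)*(1/3950) = -34/1975 + √10/3950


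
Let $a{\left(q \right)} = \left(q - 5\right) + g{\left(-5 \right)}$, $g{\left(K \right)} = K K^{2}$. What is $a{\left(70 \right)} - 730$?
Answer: $-790$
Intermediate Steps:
$g{\left(K \right)} = K^{3}$
$a{\left(q \right)} = -130 + q$ ($a{\left(q \right)} = \left(q - 5\right) + \left(-5\right)^{3} = \left(-5 + q\right) - 125 = -130 + q$)
$a{\left(70 \right)} - 730 = \left(-130 + 70\right) - 730 = -60 - 730 = -790$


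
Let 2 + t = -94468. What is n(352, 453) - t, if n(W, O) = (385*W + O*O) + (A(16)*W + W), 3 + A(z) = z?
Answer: 440127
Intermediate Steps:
t = -94470 (t = -2 - 94468 = -94470)
A(z) = -3 + z
n(W, O) = O² + 399*W (n(W, O) = (385*W + O*O) + ((-3 + 16)*W + W) = (385*W + O²) + (13*W + W) = (O² + 385*W) + 14*W = O² + 399*W)
n(352, 453) - t = (453² + 399*352) - 1*(-94470) = (205209 + 140448) + 94470 = 345657 + 94470 = 440127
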